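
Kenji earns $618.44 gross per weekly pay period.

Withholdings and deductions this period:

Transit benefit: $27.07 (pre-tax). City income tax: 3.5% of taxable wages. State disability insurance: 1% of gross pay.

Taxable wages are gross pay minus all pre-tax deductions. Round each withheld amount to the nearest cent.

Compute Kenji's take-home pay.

Transit benefit: $27.07
Taxable wages = $618.44 − $27.07 = $591.37
City income tax: $591.37 × 0.035 = $20.70
State disability insurance: $618.44 × 0.01 = $6.18
Total deductions = $27.07 + $20.70 + $6.18 = $53.95
Net pay = $618.44 − $53.95 = $564.49

$564.49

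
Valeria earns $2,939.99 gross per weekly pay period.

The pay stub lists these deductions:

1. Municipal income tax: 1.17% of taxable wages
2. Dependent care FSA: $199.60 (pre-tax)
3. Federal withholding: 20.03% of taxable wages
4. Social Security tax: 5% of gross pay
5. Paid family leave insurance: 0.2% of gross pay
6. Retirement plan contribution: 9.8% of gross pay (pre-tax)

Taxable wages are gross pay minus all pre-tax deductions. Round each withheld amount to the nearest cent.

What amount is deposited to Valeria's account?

Dependent care FSA: $199.60
Retirement plan contribution: $2,939.99 × 0.098 = $288.12
Pre-tax total = $199.60 + $288.12 = $487.72
Taxable wages = $2,939.99 − $487.72 = $2,452.27
Federal withholding: $2,452.27 × 0.2003 = $491.19
Municipal income tax: $2,452.27 × 0.0117 = $28.69
Social Security tax: $2,939.99 × 0.05 = $147.00
Paid family leave insurance: $2,939.99 × 0.002 = $5.88
Total deductions = $199.60 + $288.12 + $491.19 + $28.69 + $147.00 + $5.88 = $1,160.48
Net pay = $2,939.99 − $1,160.48 = $1,779.51

$1,779.51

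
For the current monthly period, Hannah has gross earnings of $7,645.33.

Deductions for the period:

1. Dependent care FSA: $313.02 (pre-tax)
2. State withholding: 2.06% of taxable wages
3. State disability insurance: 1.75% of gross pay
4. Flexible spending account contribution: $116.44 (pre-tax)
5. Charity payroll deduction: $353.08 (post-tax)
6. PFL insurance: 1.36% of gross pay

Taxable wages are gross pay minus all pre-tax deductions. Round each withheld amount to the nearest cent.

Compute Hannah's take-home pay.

$6,476.37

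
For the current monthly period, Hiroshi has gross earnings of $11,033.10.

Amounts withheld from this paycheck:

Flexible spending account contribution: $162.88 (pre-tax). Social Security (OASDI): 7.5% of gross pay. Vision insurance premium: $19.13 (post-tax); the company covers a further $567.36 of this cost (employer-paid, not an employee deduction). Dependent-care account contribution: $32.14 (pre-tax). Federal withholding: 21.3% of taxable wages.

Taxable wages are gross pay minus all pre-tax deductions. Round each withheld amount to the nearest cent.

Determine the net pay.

Dependent-care account contribution: $32.14
Flexible spending account contribution: $162.88
Pre-tax total = $32.14 + $162.88 = $195.02
Taxable wages = $11,033.10 − $195.02 = $10,838.08
Federal withholding: $10,838.08 × 0.213 = $2,308.51
Social Security (OASDI): $11,033.10 × 0.075 = $827.48
Vision insurance premium: $19.13
(Employer's $567.36 toward vision insurance premium is not withheld from the employee.)
Total deductions = $32.14 + $162.88 + $2,308.51 + $827.48 + $19.13 = $3,350.14
Net pay = $11,033.10 − $3,350.14 = $7,682.96

$7,682.96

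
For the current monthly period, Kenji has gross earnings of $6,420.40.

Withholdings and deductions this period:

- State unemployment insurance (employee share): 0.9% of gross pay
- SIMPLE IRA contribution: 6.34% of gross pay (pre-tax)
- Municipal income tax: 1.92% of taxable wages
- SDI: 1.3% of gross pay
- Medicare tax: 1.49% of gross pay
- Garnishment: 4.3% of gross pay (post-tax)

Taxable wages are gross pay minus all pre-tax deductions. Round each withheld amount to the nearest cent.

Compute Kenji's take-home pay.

$5,384.90

SIMPLE IRA contribution: $6,420.40 × 0.0634 = $407.05
Taxable wages = $6,420.40 − $407.05 = $6,013.35
Municipal income tax: $6,013.35 × 0.0192 = $115.46
SDI: $6,420.40 × 0.013 = $83.47
Medicare tax: $6,420.40 × 0.0149 = $95.66
State unemployment insurance (employee share): $6,420.40 × 0.009 = $57.78
Garnishment: $6,420.40 × 0.043 = $276.08
Total deductions = $407.05 + $115.46 + $83.47 + $95.66 + $57.78 + $276.08 = $1,035.50
Net pay = $6,420.40 − $1,035.50 = $5,384.90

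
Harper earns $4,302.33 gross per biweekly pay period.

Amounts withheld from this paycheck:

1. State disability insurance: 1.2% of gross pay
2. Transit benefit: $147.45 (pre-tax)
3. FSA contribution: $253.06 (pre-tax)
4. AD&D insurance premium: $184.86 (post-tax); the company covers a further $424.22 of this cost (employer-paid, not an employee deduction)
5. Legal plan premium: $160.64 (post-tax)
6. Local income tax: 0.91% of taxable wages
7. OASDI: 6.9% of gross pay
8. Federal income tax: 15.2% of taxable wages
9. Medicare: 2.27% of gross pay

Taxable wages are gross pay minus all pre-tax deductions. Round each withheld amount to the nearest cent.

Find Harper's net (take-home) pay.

FSA contribution: $253.06
Transit benefit: $147.45
Pre-tax total = $253.06 + $147.45 = $400.51
Taxable wages = $4,302.33 − $400.51 = $3,901.82
Local income tax: $3,901.82 × 0.0091 = $35.51
Federal income tax: $3,901.82 × 0.152 = $593.08
Medicare: $4,302.33 × 0.0227 = $97.66
OASDI: $4,302.33 × 0.069 = $296.86
State disability insurance: $4,302.33 × 0.012 = $51.63
Legal plan premium: $160.64
AD&D insurance premium: $184.86
(Employer's $424.22 toward AD&D insurance premium is not withheld from the employee.)
Total deductions = $253.06 + $147.45 + $35.51 + $593.08 + $97.66 + $296.86 + $51.63 + $160.64 + $184.86 = $1,820.75
Net pay = $4,302.33 − $1,820.75 = $2,481.58

$2,481.58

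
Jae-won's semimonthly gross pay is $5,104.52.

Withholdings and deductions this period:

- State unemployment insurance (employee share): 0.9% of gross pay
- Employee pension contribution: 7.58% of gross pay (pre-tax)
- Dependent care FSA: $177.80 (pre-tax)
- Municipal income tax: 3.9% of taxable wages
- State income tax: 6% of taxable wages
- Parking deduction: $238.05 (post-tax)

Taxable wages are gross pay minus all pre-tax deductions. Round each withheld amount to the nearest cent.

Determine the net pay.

Dependent care FSA: $177.80
Employee pension contribution: $5,104.52 × 0.0758 = $386.92
Pre-tax total = $177.80 + $386.92 = $564.72
Taxable wages = $5,104.52 − $564.72 = $4,539.80
State income tax: $4,539.80 × 0.06 = $272.39
Municipal income tax: $4,539.80 × 0.039 = $177.05
State unemployment insurance (employee share): $5,104.52 × 0.009 = $45.94
Parking deduction: $238.05
Total deductions = $177.80 + $386.92 + $272.39 + $177.05 + $45.94 + $238.05 = $1,298.15
Net pay = $5,104.52 − $1,298.15 = $3,806.37

$3,806.37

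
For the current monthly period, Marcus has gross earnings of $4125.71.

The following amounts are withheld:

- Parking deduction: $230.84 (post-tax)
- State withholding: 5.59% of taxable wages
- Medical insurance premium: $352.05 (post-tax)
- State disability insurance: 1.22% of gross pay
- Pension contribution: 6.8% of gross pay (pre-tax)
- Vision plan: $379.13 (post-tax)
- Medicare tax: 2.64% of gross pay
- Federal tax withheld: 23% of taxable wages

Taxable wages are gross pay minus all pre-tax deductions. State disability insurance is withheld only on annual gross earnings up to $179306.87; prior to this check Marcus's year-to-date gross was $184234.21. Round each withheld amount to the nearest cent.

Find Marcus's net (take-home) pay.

$1674.89

Pension contribution: $4125.71 × 0.068 = $280.55
Taxable wages = $4125.71 − $280.55 = $3845.16
Federal tax withheld: $3845.16 × 0.23 = $884.39
State withholding: $3845.16 × 0.0559 = $214.94
State disability insurance: annual cap $179306.87 already reached (YTD $184234.21), so $0.00
Medicare tax: $4125.71 × 0.0264 = $108.92
Medical insurance premium: $352.05
Vision plan: $379.13
Parking deduction: $230.84
Total deductions = $280.55 + $884.39 + $214.94 + $0.00 + $108.92 + $352.05 + $379.13 + $230.84 = $2450.82
Net pay = $4125.71 − $2450.82 = $1674.89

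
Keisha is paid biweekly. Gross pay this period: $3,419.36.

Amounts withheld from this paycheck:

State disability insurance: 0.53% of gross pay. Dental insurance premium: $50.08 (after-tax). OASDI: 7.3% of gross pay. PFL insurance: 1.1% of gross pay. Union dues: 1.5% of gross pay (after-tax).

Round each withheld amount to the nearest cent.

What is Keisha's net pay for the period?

$3,012.65

OASDI: $3,419.36 × 0.073 = $249.61
PFL insurance: $3,419.36 × 0.011 = $37.61
State disability insurance: $3,419.36 × 0.0053 = $18.12
Union dues: $3,419.36 × 0.015 = $51.29
Dental insurance premium: $50.08
Total deductions = $249.61 + $37.61 + $18.12 + $51.29 + $50.08 = $406.71
Net pay = $3,419.36 − $406.71 = $3,012.65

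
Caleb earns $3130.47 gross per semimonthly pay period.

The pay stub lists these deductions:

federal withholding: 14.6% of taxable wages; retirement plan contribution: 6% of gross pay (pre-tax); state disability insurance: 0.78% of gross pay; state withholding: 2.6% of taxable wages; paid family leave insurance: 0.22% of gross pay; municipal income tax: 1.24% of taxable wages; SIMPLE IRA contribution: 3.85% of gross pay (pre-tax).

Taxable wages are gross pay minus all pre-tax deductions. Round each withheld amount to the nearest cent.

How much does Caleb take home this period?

$2270.41

SIMPLE IRA contribution: $3130.47 × 0.0385 = $120.52
Retirement plan contribution: $3130.47 × 0.06 = $187.83
Pre-tax total = $120.52 + $187.83 = $308.35
Taxable wages = $3130.47 − $308.35 = $2822.12
Federal withholding: $2822.12 × 0.146 = $412.03
State withholding: $2822.12 × 0.026 = $73.38
Municipal income tax: $2822.12 × 0.0124 = $34.99
State disability insurance: $3130.47 × 0.0078 = $24.42
Paid family leave insurance: $3130.47 × 0.0022 = $6.89
Total deductions = $120.52 + $187.83 + $412.03 + $73.38 + $34.99 + $24.42 + $6.89 = $860.06
Net pay = $3130.47 − $860.06 = $2270.41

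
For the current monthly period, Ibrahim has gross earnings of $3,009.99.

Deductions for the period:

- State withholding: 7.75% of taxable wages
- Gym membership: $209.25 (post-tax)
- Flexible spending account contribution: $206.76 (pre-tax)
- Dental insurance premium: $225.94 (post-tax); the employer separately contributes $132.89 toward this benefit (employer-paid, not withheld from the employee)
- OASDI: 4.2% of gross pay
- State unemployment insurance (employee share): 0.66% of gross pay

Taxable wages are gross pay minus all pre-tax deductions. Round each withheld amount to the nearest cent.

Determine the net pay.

Flexible spending account contribution: $206.76
Taxable wages = $3,009.99 − $206.76 = $2,803.23
State withholding: $2,803.23 × 0.0775 = $217.25
State unemployment insurance (employee share): $3,009.99 × 0.0066 = $19.87
OASDI: $3,009.99 × 0.042 = $126.42
Gym membership: $209.25
Dental insurance premium: $225.94
(Employer's $132.89 toward dental insurance premium is not withheld from the employee.)
Total deductions = $206.76 + $217.25 + $19.87 + $126.42 + $209.25 + $225.94 = $1,005.49
Net pay = $3,009.99 − $1,005.49 = $2,004.50

$2,004.50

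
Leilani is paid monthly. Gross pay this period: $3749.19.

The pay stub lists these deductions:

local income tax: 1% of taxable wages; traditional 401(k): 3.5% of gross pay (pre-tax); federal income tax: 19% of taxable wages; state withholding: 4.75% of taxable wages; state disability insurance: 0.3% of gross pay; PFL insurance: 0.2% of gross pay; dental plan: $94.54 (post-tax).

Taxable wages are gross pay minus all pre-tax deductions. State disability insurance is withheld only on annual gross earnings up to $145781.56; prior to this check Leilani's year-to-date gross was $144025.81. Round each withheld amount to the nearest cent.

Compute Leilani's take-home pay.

$2615.22

Traditional 401(k): $3749.19 × 0.035 = $131.22
Taxable wages = $3749.19 − $131.22 = $3617.97
State withholding: $3617.97 × 0.0475 = $171.85
Federal income tax: $3617.97 × 0.19 = $687.41
Local income tax: $3617.97 × 0.01 = $36.18
PFL insurance: $3749.19 × 0.002 = $7.50
State disability insurance: only $145781.56 − $144025.81 = $1755.75 of this check is subject → $1755.75 × 0.003 = $5.27
Dental plan: $94.54
Total deductions = $131.22 + $171.85 + $687.41 + $36.18 + $7.50 + $5.27 + $94.54 = $1133.97
Net pay = $3749.19 − $1133.97 = $2615.22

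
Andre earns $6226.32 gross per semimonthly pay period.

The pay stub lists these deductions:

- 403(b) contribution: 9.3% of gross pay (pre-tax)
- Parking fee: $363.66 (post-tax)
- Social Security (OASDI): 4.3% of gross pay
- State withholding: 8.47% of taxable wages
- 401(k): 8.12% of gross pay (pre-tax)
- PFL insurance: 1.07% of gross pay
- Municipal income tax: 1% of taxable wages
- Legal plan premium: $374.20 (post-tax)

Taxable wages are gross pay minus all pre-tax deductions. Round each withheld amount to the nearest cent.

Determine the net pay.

403(b) contribution: $6226.32 × 0.093 = $579.05
401(k): $6226.32 × 0.0812 = $505.58
Pre-tax total = $579.05 + $505.58 = $1084.63
Taxable wages = $6226.32 − $1084.63 = $5141.69
Municipal income tax: $5141.69 × 0.01 = $51.42
State withholding: $5141.69 × 0.0847 = $435.50
Social Security (OASDI): $6226.32 × 0.043 = $267.73
PFL insurance: $6226.32 × 0.0107 = $66.62
Parking fee: $363.66
Legal plan premium: $374.20
Total deductions = $579.05 + $505.58 + $51.42 + $435.50 + $267.73 + $66.62 + $363.66 + $374.20 = $2643.76
Net pay = $6226.32 − $2643.76 = $3582.56

$3582.56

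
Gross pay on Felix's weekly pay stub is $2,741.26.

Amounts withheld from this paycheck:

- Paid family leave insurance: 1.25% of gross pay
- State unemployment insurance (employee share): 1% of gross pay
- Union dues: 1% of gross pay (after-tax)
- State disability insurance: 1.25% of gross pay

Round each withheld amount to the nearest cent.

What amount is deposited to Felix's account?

Paid family leave insurance: $2,741.26 × 0.0125 = $34.27
State disability insurance: $2,741.26 × 0.0125 = $34.27
State unemployment insurance (employee share): $2,741.26 × 0.01 = $27.41
Union dues: $2,741.26 × 0.01 = $27.41
Total deductions = $34.27 + $34.27 + $27.41 + $27.41 = $123.36
Net pay = $2,741.26 − $123.36 = $2,617.90

$2,617.90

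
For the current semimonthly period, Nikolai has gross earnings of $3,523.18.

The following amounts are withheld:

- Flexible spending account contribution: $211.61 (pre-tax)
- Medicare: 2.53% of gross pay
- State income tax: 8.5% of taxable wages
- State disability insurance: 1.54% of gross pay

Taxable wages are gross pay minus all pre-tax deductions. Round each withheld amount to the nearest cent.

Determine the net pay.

$2,886.69

Flexible spending account contribution: $211.61
Taxable wages = $3,523.18 − $211.61 = $3,311.57
State income tax: $3,311.57 × 0.085 = $281.48
State disability insurance: $3,523.18 × 0.0154 = $54.26
Medicare: $3,523.18 × 0.0253 = $89.14
Total deductions = $211.61 + $281.48 + $54.26 + $89.14 = $636.49
Net pay = $3,523.18 − $636.49 = $2,886.69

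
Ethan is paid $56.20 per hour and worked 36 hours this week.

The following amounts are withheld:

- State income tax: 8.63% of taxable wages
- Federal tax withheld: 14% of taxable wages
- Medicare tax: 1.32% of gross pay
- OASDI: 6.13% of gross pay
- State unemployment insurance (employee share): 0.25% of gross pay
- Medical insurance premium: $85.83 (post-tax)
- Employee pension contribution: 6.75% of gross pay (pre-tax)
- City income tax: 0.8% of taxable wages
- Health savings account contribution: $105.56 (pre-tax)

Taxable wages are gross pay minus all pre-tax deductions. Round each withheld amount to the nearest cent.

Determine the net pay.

Gross pay: 36 × $56.20 = $2,023.20
Employee pension contribution: $2,023.20 × 0.0675 = $136.57
Health savings account contribution: $105.56
Pre-tax total = $136.57 + $105.56 = $242.13
Taxable wages = $2,023.20 − $242.13 = $1,781.07
City income tax: $1,781.07 × 0.008 = $14.25
Federal tax withheld: $1,781.07 × 0.14 = $249.35
State income tax: $1,781.07 × 0.0863 = $153.71
Medicare tax: $2,023.20 × 0.0132 = $26.71
OASDI: $2,023.20 × 0.0613 = $124.02
State unemployment insurance (employee share): $2,023.20 × 0.0025 = $5.06
Medical insurance premium: $85.83
Total deductions = $136.57 + $105.56 + $14.25 + $249.35 + $153.71 + $26.71 + $124.02 + $5.06 + $85.83 = $901.06
Net pay = $2,023.20 − $901.06 = $1,122.14

$1,122.14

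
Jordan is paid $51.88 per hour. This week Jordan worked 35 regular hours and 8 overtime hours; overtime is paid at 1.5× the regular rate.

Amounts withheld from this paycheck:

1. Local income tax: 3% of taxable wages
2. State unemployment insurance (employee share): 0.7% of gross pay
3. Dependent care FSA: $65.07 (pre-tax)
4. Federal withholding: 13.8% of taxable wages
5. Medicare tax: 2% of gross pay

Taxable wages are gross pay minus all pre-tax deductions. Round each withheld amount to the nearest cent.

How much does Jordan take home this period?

Regular pay: 35 × $51.88 = $1815.80
Overtime pay: 8 × $51.88 × 1.5 = $622.56
Gross pay = $1815.80 + $622.56 = $2438.36
Dependent care FSA: $65.07
Taxable wages = $2438.36 − $65.07 = $2373.29
Federal withholding: $2373.29 × 0.138 = $327.51
Local income tax: $2373.29 × 0.03 = $71.20
Medicare tax: $2438.36 × 0.02 = $48.77
State unemployment insurance (employee share): $2438.36 × 0.007 = $17.07
Total deductions = $65.07 + $327.51 + $71.20 + $48.77 + $17.07 = $529.62
Net pay = $2438.36 − $529.62 = $1908.74

$1908.74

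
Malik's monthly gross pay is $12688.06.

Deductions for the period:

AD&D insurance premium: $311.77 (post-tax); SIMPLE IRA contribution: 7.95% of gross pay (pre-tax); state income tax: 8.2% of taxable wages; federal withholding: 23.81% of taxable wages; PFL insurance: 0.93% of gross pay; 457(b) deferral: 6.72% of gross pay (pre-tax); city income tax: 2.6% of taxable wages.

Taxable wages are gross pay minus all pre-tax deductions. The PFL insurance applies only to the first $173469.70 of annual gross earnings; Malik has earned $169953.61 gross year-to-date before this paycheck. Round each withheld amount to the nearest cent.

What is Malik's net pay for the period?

SIMPLE IRA contribution: $12688.06 × 0.0795 = $1008.70
457(b) deferral: $12688.06 × 0.0672 = $852.64
Pre-tax total = $1008.70 + $852.64 = $1861.34
Taxable wages = $12688.06 − $1861.34 = $10826.72
City income tax: $10826.72 × 0.026 = $281.49
State income tax: $10826.72 × 0.082 = $887.79
Federal withholding: $10826.72 × 0.2381 = $2577.84
PFL insurance: only $173469.70 − $169953.61 = $3516.09 of this check is subject → $3516.09 × 0.0093 = $32.70
AD&D insurance premium: $311.77
Total deductions = $1008.70 + $852.64 + $281.49 + $887.79 + $2577.84 + $32.70 + $311.77 = $5952.93
Net pay = $12688.06 − $5952.93 = $6735.13

$6735.13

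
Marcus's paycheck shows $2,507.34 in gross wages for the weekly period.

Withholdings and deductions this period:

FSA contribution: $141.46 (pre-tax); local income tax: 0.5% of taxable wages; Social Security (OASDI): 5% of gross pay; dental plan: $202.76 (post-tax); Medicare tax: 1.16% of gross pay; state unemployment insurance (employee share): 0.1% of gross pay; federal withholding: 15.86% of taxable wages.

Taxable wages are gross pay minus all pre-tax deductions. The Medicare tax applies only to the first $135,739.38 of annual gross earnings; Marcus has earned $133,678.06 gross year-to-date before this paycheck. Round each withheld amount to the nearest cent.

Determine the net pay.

$1,624.27

FSA contribution: $141.46
Taxable wages = $2,507.34 − $141.46 = $2,365.88
Local income tax: $2,365.88 × 0.005 = $11.83
Federal withholding: $2,365.88 × 0.1586 = $375.23
Medicare tax: only $135,739.38 − $133,678.06 = $2,061.32 of this check is subject → $2,061.32 × 0.0116 = $23.91
Social Security (OASDI): $2,507.34 × 0.05 = $125.37
State unemployment insurance (employee share): $2,507.34 × 0.001 = $2.51
Dental plan: $202.76
Total deductions = $141.46 + $11.83 + $375.23 + $23.91 + $125.37 + $2.51 + $202.76 = $883.07
Net pay = $2,507.34 − $883.07 = $1,624.27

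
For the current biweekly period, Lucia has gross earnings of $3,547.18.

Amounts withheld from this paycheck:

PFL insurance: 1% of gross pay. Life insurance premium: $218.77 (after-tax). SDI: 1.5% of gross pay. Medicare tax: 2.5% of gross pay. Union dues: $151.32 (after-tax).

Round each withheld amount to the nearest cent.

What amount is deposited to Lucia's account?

$2,999.73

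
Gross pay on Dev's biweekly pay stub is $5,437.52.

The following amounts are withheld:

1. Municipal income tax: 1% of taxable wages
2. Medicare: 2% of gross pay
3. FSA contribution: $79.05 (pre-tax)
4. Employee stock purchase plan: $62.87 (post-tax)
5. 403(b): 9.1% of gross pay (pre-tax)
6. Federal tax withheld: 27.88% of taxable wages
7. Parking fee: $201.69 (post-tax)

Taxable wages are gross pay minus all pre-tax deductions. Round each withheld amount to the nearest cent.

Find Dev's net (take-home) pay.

FSA contribution: $79.05
403(b): $5,437.52 × 0.091 = $494.81
Pre-tax total = $79.05 + $494.81 = $573.86
Taxable wages = $5,437.52 − $573.86 = $4,863.66
Federal tax withheld: $4,863.66 × 0.2788 = $1,355.99
Municipal income tax: $4,863.66 × 0.01 = $48.64
Medicare: $5,437.52 × 0.02 = $108.75
Parking fee: $201.69
Employee stock purchase plan: $62.87
Total deductions = $79.05 + $494.81 + $1,355.99 + $48.64 + $108.75 + $201.69 + $62.87 = $2,351.80
Net pay = $5,437.52 − $2,351.80 = $3,085.72

$3,085.72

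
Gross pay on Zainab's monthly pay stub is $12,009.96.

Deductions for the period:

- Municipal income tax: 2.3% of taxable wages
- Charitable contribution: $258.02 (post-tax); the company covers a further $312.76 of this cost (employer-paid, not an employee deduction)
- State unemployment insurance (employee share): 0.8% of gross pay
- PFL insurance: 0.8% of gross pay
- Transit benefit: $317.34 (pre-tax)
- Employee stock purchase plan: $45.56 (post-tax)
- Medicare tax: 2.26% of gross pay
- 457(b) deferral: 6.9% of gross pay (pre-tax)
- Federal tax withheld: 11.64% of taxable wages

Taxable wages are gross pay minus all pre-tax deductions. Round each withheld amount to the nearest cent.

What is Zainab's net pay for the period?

$8,582.33

Transit benefit: $317.34
457(b) deferral: $12,009.96 × 0.069 = $828.69
Pre-tax total = $317.34 + $828.69 = $1,146.03
Taxable wages = $12,009.96 − $1,146.03 = $10,863.93
Federal tax withheld: $10,863.93 × 0.1164 = $1,264.56
Municipal income tax: $10,863.93 × 0.023 = $249.87
PFL insurance: $12,009.96 × 0.008 = $96.08
State unemployment insurance (employee share): $12,009.96 × 0.008 = $96.08
Medicare tax: $12,009.96 × 0.0226 = $271.43
Charitable contribution: $258.02
Employee stock purchase plan: $45.56
(Employer's $312.76 toward charitable contribution is not withheld from the employee.)
Total deductions = $317.34 + $828.69 + $1,264.56 + $249.87 + $96.08 + $96.08 + $271.43 + $258.02 + $45.56 = $3,427.63
Net pay = $12,009.96 − $3,427.63 = $8,582.33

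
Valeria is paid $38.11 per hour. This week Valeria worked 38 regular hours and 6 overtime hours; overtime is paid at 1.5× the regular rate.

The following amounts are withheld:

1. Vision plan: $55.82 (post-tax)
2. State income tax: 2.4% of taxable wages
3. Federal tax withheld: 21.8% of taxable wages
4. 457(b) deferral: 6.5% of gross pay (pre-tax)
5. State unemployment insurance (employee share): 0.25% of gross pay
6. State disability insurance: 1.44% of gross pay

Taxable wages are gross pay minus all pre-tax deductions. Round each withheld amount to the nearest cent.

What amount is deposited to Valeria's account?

Regular pay: 38 × $38.11 = $1448.18
Overtime pay: 6 × $38.11 × 1.5 = $342.99
Gross pay = $1448.18 + $342.99 = $1791.17
457(b) deferral: $1791.17 × 0.065 = $116.43
Taxable wages = $1791.17 − $116.43 = $1674.74
Federal tax withheld: $1674.74 × 0.218 = $365.09
State income tax: $1674.74 × 0.024 = $40.19
State disability insurance: $1791.17 × 0.0144 = $25.79
State unemployment insurance (employee share): $1791.17 × 0.0025 = $4.48
Vision plan: $55.82
Total deductions = $116.43 + $365.09 + $40.19 + $25.79 + $4.48 + $55.82 = $607.80
Net pay = $1791.17 − $607.80 = $1183.37

$1183.37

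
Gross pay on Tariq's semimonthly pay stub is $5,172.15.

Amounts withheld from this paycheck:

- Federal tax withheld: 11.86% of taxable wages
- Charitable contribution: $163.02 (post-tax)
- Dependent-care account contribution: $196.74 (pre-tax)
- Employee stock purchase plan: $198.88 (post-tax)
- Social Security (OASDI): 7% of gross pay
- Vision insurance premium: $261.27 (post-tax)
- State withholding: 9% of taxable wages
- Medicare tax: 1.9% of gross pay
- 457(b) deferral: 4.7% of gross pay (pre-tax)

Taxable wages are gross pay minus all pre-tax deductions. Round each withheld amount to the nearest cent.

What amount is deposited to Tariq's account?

$2,661.67

Dependent-care account contribution: $196.74
457(b) deferral: $5,172.15 × 0.047 = $243.09
Pre-tax total = $196.74 + $243.09 = $439.83
Taxable wages = $5,172.15 − $439.83 = $4,732.32
Federal tax withheld: $4,732.32 × 0.1186 = $561.25
State withholding: $4,732.32 × 0.09 = $425.91
Medicare tax: $5,172.15 × 0.019 = $98.27
Social Security (OASDI): $5,172.15 × 0.07 = $362.05
Charitable contribution: $163.02
Employee stock purchase plan: $198.88
Vision insurance premium: $261.27
Total deductions = $196.74 + $243.09 + $561.25 + $425.91 + $98.27 + $362.05 + $163.02 + $198.88 + $261.27 = $2,510.48
Net pay = $5,172.15 − $2,510.48 = $2,661.67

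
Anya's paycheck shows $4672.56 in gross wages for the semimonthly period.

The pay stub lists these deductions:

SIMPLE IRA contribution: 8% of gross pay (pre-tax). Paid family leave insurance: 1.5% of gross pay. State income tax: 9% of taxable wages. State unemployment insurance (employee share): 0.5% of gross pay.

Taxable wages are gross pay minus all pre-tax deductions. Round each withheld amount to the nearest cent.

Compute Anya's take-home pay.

SIMPLE IRA contribution: $4672.56 × 0.08 = $373.80
Taxable wages = $4672.56 − $373.80 = $4298.76
State income tax: $4298.76 × 0.09 = $386.89
State unemployment insurance (employee share): $4672.56 × 0.005 = $23.36
Paid family leave insurance: $4672.56 × 0.015 = $70.09
Total deductions = $373.80 + $386.89 + $23.36 + $70.09 = $854.14
Net pay = $4672.56 − $854.14 = $3818.42

$3818.42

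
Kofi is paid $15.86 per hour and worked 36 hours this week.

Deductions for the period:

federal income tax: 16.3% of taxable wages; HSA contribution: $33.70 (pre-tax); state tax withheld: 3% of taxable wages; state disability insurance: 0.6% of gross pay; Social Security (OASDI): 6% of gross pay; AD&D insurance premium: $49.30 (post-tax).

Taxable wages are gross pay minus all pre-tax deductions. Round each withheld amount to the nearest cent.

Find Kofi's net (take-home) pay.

Gross pay: 36 × $15.86 = $570.96
HSA contribution: $33.70
Taxable wages = $570.96 − $33.70 = $537.26
Federal income tax: $537.26 × 0.163 = $87.57
State tax withheld: $537.26 × 0.03 = $16.12
State disability insurance: $570.96 × 0.006 = $3.43
Social Security (OASDI): $570.96 × 0.06 = $34.26
AD&D insurance premium: $49.30
Total deductions = $33.70 + $87.57 + $16.12 + $3.43 + $34.26 + $49.30 = $224.38
Net pay = $570.96 − $224.38 = $346.58

$346.58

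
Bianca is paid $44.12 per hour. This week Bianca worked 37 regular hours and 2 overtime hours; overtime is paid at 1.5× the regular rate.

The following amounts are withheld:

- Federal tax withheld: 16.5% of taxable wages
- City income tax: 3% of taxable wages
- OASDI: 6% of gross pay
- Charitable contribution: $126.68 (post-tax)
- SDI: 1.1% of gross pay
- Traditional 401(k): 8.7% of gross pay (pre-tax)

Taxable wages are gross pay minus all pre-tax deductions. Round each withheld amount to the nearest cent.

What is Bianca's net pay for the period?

$1,045.08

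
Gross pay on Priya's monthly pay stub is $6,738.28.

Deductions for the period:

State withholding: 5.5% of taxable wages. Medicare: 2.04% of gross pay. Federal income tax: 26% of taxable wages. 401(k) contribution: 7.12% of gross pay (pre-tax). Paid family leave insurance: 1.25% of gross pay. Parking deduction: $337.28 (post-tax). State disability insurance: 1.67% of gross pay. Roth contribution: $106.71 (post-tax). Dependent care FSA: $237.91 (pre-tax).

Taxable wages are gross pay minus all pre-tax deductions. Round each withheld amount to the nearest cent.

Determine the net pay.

$3,345.90

Dependent care FSA: $237.91
401(k) contribution: $6,738.28 × 0.0712 = $479.77
Pre-tax total = $237.91 + $479.77 = $717.68
Taxable wages = $6,738.28 − $717.68 = $6,020.60
Federal income tax: $6,020.60 × 0.26 = $1,565.36
State withholding: $6,020.60 × 0.055 = $331.13
State disability insurance: $6,738.28 × 0.0167 = $112.53
Medicare: $6,738.28 × 0.0204 = $137.46
Paid family leave insurance: $6,738.28 × 0.0125 = $84.23
Roth contribution: $106.71
Parking deduction: $337.28
Total deductions = $237.91 + $479.77 + $1,565.36 + $331.13 + $112.53 + $137.46 + $84.23 + $106.71 + $337.28 = $3,392.38
Net pay = $6,738.28 − $3,392.38 = $3,345.90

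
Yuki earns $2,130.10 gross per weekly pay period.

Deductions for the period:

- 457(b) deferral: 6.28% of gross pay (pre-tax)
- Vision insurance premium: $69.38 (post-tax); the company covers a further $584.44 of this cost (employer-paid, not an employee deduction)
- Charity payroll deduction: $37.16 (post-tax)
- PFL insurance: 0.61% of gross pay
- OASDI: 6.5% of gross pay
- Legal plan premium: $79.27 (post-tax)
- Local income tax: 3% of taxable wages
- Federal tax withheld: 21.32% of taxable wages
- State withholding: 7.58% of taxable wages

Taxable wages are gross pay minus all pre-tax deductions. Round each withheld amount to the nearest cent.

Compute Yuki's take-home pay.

457(b) deferral: $2,130.10 × 0.0628 = $133.77
Taxable wages = $2,130.10 − $133.77 = $1,996.33
Local income tax: $1,996.33 × 0.03 = $59.89
State withholding: $1,996.33 × 0.0758 = $151.32
Federal tax withheld: $1,996.33 × 0.2132 = $425.62
OASDI: $2,130.10 × 0.065 = $138.46
PFL insurance: $2,130.10 × 0.0061 = $12.99
Legal plan premium: $79.27
Vision insurance premium: $69.38
Charity payroll deduction: $37.16
(Employer's $584.44 toward vision insurance premium is not withheld from the employee.)
Total deductions = $133.77 + $59.89 + $151.32 + $425.62 + $138.46 + $12.99 + $79.27 + $69.38 + $37.16 = $1,107.86
Net pay = $2,130.10 − $1,107.86 = $1,022.24

$1,022.24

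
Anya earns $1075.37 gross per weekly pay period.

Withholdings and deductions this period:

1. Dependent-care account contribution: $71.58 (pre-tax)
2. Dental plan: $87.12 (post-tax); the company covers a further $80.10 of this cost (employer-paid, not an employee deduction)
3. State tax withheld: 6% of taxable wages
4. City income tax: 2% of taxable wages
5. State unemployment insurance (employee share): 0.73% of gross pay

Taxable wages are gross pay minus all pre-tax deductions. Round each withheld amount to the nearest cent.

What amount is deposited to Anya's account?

Dependent-care account contribution: $71.58
Taxable wages = $1075.37 − $71.58 = $1003.79
City income tax: $1003.79 × 0.02 = $20.08
State tax withheld: $1003.79 × 0.06 = $60.23
State unemployment insurance (employee share): $1075.37 × 0.0073 = $7.85
Dental plan: $87.12
(Employer's $80.10 toward dental plan is not withheld from the employee.)
Total deductions = $71.58 + $20.08 + $60.23 + $7.85 + $87.12 = $246.86
Net pay = $1075.37 − $246.86 = $828.51

$828.51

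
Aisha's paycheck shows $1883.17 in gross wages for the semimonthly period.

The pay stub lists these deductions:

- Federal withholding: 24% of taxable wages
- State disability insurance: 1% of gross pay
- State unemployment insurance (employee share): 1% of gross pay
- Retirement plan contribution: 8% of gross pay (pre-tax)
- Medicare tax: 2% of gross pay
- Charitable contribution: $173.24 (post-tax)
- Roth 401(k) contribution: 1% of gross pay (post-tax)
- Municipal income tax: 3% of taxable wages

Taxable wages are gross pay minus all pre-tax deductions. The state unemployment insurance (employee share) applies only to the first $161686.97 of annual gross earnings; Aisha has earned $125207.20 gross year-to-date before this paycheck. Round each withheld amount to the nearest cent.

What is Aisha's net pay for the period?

$997.35

Retirement plan contribution: $1883.17 × 0.08 = $150.65
Taxable wages = $1883.17 − $150.65 = $1732.52
Municipal income tax: $1732.52 × 0.03 = $51.98
Federal withholding: $1732.52 × 0.24 = $415.80
State unemployment insurance (employee share): cap not yet reached, full $1883.17 is subject → $1883.17 × 0.01 = $18.83
State disability insurance: $1883.17 × 0.01 = $18.83
Medicare tax: $1883.17 × 0.02 = $37.66
Roth 401(k) contribution: $1883.17 × 0.01 = $18.83
Charitable contribution: $173.24
Total deductions = $150.65 + $51.98 + $415.80 + $18.83 + $18.83 + $37.66 + $18.83 + $173.24 = $885.82
Net pay = $1883.17 − $885.82 = $997.35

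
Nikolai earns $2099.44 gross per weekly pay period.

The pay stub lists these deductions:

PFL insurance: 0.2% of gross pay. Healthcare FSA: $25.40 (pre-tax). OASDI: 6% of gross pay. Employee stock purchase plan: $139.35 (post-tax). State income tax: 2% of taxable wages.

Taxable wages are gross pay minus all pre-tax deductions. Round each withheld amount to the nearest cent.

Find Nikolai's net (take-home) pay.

Healthcare FSA: $25.40
Taxable wages = $2099.44 − $25.40 = $2074.04
State income tax: $2074.04 × 0.02 = $41.48
OASDI: $2099.44 × 0.06 = $125.97
PFL insurance: $2099.44 × 0.002 = $4.20
Employee stock purchase plan: $139.35
Total deductions = $25.40 + $41.48 + $125.97 + $4.20 + $139.35 = $336.40
Net pay = $2099.44 − $336.40 = $1763.04

$1763.04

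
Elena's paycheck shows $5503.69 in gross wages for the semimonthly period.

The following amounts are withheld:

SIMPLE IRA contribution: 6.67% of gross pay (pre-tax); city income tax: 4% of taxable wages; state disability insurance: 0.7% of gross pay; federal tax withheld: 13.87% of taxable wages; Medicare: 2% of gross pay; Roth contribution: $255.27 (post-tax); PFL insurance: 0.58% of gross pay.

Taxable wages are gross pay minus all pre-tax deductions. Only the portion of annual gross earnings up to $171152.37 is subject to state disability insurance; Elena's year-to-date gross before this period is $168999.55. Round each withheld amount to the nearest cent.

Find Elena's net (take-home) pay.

SIMPLE IRA contribution: $5503.69 × 0.0667 = $367.10
Taxable wages = $5503.69 − $367.10 = $5136.59
Federal tax withheld: $5136.59 × 0.1387 = $712.45
City income tax: $5136.59 × 0.04 = $205.46
PFL insurance: $5503.69 × 0.0058 = $31.92
State disability insurance: only $171152.37 − $168999.55 = $2152.82 of this check is subject → $2152.82 × 0.007 = $15.07
Medicare: $5503.69 × 0.02 = $110.07
Roth contribution: $255.27
Total deductions = $367.10 + $712.45 + $205.46 + $31.92 + $15.07 + $110.07 + $255.27 = $1697.34
Net pay = $5503.69 − $1697.34 = $3806.35

$3806.35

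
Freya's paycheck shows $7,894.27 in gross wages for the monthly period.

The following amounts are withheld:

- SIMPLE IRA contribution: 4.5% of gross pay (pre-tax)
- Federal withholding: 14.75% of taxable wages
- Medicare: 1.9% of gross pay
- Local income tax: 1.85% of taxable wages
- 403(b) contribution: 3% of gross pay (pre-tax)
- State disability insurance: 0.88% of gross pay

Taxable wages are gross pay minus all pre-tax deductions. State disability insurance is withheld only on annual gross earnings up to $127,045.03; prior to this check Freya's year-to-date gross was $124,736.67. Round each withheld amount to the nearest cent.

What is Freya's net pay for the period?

403(b) contribution: $7,894.27 × 0.03 = $236.83
SIMPLE IRA contribution: $7,894.27 × 0.045 = $355.24
Pre-tax total = $236.83 + $355.24 = $592.07
Taxable wages = $7,894.27 − $592.07 = $7,302.20
Local income tax: $7,302.20 × 0.0185 = $135.09
Federal withholding: $7,302.20 × 0.1475 = $1,077.07
Medicare: $7,894.27 × 0.019 = $149.99
State disability insurance: only $127,045.03 − $124,736.67 = $2,308.36 of this check is subject → $2,308.36 × 0.0088 = $20.31
Total deductions = $236.83 + $355.24 + $135.09 + $1,077.07 + $149.99 + $20.31 = $1,974.53
Net pay = $7,894.27 − $1,974.53 = $5,919.74

$5,919.74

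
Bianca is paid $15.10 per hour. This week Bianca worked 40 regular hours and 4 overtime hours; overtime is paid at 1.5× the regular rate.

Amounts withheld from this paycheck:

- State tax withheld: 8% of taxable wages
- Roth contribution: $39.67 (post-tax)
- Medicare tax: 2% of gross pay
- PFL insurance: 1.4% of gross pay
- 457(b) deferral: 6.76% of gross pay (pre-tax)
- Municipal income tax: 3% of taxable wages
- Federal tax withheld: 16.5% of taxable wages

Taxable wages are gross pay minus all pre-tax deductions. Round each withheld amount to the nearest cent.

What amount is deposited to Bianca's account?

Regular pay: 40 × $15.10 = $604.00
Overtime pay: 4 × $15.10 × 1.5 = $90.60
Gross pay = $604.00 + $90.60 = $694.60
457(b) deferral: $694.60 × 0.0676 = $46.95
Taxable wages = $694.60 − $46.95 = $647.65
State tax withheld: $647.65 × 0.08 = $51.81
Municipal income tax: $647.65 × 0.03 = $19.43
Federal tax withheld: $647.65 × 0.165 = $106.86
PFL insurance: $694.60 × 0.014 = $9.72
Medicare tax: $694.60 × 0.02 = $13.89
Roth contribution: $39.67
Total deductions = $46.95 + $51.81 + $19.43 + $106.86 + $9.72 + $13.89 + $39.67 = $288.33
Net pay = $694.60 − $288.33 = $406.27

$406.27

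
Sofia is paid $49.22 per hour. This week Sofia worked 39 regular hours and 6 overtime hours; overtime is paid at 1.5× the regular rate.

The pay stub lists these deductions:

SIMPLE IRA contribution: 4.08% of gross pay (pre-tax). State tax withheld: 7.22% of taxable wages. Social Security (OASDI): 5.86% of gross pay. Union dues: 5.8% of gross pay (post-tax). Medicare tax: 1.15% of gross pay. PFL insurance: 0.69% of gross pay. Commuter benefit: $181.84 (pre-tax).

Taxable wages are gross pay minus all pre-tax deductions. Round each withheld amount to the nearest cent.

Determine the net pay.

$1,614.89

Regular pay: 39 × $49.22 = $1,919.58
Overtime pay: 6 × $49.22 × 1.5 = $442.98
Gross pay = $1,919.58 + $442.98 = $2,362.56
SIMPLE IRA contribution: $2,362.56 × 0.0408 = $96.39
Commuter benefit: $181.84
Pre-tax total = $96.39 + $181.84 = $278.23
Taxable wages = $2,362.56 − $278.23 = $2,084.33
State tax withheld: $2,084.33 × 0.0722 = $150.49
Medicare tax: $2,362.56 × 0.0115 = $27.17
PFL insurance: $2,362.56 × 0.0069 = $16.30
Social Security (OASDI): $2,362.56 × 0.0586 = $138.45
Union dues: $2,362.56 × 0.058 = $137.03
Total deductions = $96.39 + $181.84 + $150.49 + $27.17 + $16.30 + $138.45 + $137.03 = $747.67
Net pay = $2,362.56 − $747.67 = $1,614.89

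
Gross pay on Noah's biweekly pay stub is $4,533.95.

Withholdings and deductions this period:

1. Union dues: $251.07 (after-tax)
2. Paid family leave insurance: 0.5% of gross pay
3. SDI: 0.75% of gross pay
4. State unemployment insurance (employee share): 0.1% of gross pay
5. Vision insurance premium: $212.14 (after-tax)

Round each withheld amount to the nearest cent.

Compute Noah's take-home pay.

$4,009.54

State unemployment insurance (employee share): $4,533.95 × 0.001 = $4.53
SDI: $4,533.95 × 0.0075 = $34.00
Paid family leave insurance: $4,533.95 × 0.005 = $22.67
Vision insurance premium: $212.14
Union dues: $251.07
Total deductions = $4.53 + $34.00 + $22.67 + $212.14 + $251.07 = $524.41
Net pay = $4,533.95 − $524.41 = $4,009.54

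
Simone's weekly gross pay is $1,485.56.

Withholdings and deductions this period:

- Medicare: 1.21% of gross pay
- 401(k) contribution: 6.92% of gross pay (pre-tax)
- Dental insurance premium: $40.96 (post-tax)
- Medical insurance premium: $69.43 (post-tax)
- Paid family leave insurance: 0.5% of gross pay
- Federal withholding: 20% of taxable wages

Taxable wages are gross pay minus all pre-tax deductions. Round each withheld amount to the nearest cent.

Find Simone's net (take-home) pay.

401(k) contribution: $1,485.56 × 0.0692 = $102.80
Taxable wages = $1,485.56 − $102.80 = $1,382.76
Federal withholding: $1,382.76 × 0.2 = $276.55
Medicare: $1,485.56 × 0.0121 = $17.98
Paid family leave insurance: $1,485.56 × 0.005 = $7.43
Dental insurance premium: $40.96
Medical insurance premium: $69.43
Total deductions = $102.80 + $276.55 + $17.98 + $7.43 + $40.96 + $69.43 = $515.15
Net pay = $1,485.56 − $515.15 = $970.41

$970.41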